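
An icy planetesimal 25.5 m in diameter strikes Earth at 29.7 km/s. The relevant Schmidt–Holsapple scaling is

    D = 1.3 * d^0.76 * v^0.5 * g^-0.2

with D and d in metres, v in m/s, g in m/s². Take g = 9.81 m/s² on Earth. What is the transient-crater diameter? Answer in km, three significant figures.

D ≈ 1.66 km

In SI units: v = 29700 m/s.
d^0.76 = 25.5^0.76 = 11.72
v^0.5 = 29700^0.5 = 172.3
g^-0.2 = 9.81^-0.2 = 0.6334
D = 1.3 × 11.72 × 172.3 × 0.6334 = 1663 m
   = 1.663 km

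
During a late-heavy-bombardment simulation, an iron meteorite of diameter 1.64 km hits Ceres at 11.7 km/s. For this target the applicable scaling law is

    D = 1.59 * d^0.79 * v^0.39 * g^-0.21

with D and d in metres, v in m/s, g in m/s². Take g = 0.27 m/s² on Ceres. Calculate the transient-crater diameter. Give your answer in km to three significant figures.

D ≈ 28.0 km

In SI units: d = 1640 m, v = 11700 m/s.
d^0.79 = 1640^0.79 = 346.5
v^0.39 = 11700^0.39 = 38.60
g^-0.21 = 0.27^-0.21 = 1.316
D = 1.59 × 346.5 × 38.60 × 1.316 = 27986 m
   = 27.99 km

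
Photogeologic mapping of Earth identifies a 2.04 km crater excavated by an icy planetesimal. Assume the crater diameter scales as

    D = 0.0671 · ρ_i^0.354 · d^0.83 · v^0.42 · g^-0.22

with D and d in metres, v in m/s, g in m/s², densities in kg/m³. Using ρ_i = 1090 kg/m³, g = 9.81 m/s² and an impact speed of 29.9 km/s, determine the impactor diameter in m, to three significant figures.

d ≈ 127 m

Rearranging for d: d = [D / (0.0671 · 1090^0.354 · 29900^0.42 · 9.81^-0.22)]^(1/0.83).
D = 2040 m.
1090^0.354 = 11.89
29900^0.42 = 75.82
9.81^-0.22 = 0.6051
Denominator = 0.0671 × 11.89 × 75.82 × 0.6051 = 36.60
D / 36.60 = 2040 / 36.60 = 55.74
d = 55.74^(1/0.83) = 55.74^1.2048 = 127.0 m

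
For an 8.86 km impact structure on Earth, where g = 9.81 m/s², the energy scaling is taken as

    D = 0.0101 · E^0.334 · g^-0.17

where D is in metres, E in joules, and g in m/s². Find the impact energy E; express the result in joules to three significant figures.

Rearranging: E = [D / (0.0101 · g^-0.17)]^(1/0.334).
D = 8860 m.
g^-0.17 = 9.81^-0.17 = 0.6783
D / (0.0101 × 0.6783) = 8860 / (6.851 × 10^-3) = 1.293 × 10^6
E = (1.293 × 10^6)^2.994 = 1.987 × 10^18 J

E ≈ 1.99 × 10^18 J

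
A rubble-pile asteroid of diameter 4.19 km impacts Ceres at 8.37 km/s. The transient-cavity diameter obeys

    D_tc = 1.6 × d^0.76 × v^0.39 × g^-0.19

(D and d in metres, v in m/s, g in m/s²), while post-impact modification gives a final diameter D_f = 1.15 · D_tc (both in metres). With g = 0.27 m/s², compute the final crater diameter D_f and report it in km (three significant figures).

D_f ≈ 45.2 km

In SI: d = 4190 m, v = 8370 m/s.
d^0.76 = 4190^0.76 = 566.1
v^0.39 = 8370^0.39 = 33.87
g^-0.19 = 0.27^-0.19 = 1.282
D_tc = 1.6 × 566.1 × 33.87 × 1.282 = 39330 m
D_f = 1.15 × 39330 = 45230 m
     = 45.23 km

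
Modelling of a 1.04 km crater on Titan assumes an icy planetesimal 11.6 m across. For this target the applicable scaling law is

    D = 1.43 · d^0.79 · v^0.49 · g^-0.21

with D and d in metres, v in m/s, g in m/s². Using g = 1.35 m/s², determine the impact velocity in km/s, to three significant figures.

v ≈ 15.1 km/s

Rearranging for v: v = [D / (1.43 · 11.6^0.79 · 1.35^-0.21)]^(1/0.49).
D = 1040 m.
11.6^0.79 = 6.933
1.35^-0.21 = 0.9389
Denominator = 1.43 × 6.933 × 0.9389 = 9.308
D / 9.308 = 1040 / 9.308 = 111.7
v = 111.7^(1/0.49) = 111.7^2.0408 = 15124 m/s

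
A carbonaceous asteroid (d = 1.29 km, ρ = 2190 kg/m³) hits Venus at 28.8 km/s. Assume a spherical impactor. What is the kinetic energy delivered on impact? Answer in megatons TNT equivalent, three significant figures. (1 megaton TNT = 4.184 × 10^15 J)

E ≈ 2.44 × 10^5 Mt TNT

d = 1290 m; v = 28800 m/s.
Mass m = (π/6) ρ d³ = (π/6) × 2190 × (1290)³ = 2.462 × 10^12 kg
E = ½ m v² = 0.5 × 2.462 × 10^12 × (28800)² = 1.021 × 10^21 J
   = 1.021 × 10^21 / 4.184×10^15 = 2.440 × 10^5 Mt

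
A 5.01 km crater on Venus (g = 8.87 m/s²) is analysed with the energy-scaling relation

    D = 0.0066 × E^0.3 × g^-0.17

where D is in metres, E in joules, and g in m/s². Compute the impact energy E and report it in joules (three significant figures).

E ≈ 1.37 × 10^20 J

Rearranging: E = [D / (0.0066 · g^-0.17)]^(1/0.3).
D = 5010 m.
g^-0.17 = 8.87^-0.17 = 0.6900
D / (0.0066 × 0.6900) = 5010 / (4.554 × 10^-3) = 1.100 × 10^6
E = (1.100 × 10^6)^3.3333 = 1.373 × 10^20 J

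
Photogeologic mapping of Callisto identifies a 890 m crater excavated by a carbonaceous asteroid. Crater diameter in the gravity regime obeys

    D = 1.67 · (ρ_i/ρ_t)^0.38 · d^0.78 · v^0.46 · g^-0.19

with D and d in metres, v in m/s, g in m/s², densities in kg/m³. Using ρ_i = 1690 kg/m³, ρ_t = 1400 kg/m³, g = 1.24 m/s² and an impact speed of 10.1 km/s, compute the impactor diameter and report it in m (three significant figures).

d ≈ 13.1 m

Rearranging for d: d = [D / (1.67 · (1690/1400)^0.38 · 10100^0.46 · 1.24^-0.19)]^(1/0.78).
(1690/1400)^0.38 = 1.074
10100^0.46 = 69.50
1.24^-0.19 = 0.9600
Denominator = 1.67 × 1.074 × 69.50 × 0.9600 = 119.7
D / 119.7 = 890 / 119.7 = 7.435
d = 7.435^(1/0.78) = 7.435^1.2821 = 13.09 m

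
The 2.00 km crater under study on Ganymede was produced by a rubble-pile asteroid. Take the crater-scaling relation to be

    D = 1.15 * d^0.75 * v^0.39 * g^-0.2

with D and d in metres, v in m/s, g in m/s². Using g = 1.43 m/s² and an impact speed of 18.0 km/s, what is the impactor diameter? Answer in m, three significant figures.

Rearranging for d: d = [D / (1.15 · 18000^0.39 · 1.43^-0.2)]^(1/0.75).
D = 2000 m.
18000^0.39 = 45.66
1.43^-0.2 = 0.9310
Denominator = 1.15 × 45.66 × 0.9310 = 48.89
D / 48.89 = 2000 / 48.89 = 40.91
d = 40.91^(1/0.75) = 40.91^1.3333 = 140.9 m

d ≈ 141 m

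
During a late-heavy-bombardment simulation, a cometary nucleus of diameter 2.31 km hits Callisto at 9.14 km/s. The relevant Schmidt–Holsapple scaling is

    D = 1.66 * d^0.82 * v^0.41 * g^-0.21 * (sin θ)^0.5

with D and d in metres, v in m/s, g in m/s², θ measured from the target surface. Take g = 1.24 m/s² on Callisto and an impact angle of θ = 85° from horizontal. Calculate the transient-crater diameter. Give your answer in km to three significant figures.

D ≈ 38.2 km

In SI units: d = 2310 m, v = 9140 m/s.
d^0.82 = 2310^0.82 = 573.0
v^0.41 = 9140^0.41 = 42.07
g^-0.21 = 1.24^-0.21 = 0.9558
(sin 85°)^0.5 = 0.9962^0.5 = 0.9981
D = 1.66 × 573.0 × 42.07 × 0.9558 × 0.9981 = 38175 m
   = 38.17 km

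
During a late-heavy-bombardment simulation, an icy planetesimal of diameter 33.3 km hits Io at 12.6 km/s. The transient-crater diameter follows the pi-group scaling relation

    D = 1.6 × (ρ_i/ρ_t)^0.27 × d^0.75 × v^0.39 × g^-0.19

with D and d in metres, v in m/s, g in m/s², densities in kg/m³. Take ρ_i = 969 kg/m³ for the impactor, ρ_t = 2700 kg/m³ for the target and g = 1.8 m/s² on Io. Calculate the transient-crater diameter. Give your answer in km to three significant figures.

D ≈ 106 km

In SI units: d = 33300 m, v = 12600 m/s.
(ρ_i/ρ_t)^0.27 = (969/2700)^0.27 = 0.7583
d^0.75 = 33300^0.75 = 2465
v^0.39 = 12600^0.39 = 39.73
g^-0.19 = 1.8^-0.19 = 0.8943
D = 1.6 × 0.7583 × 2465 × 39.73 × 0.8943 = 1.063 × 10^5 m
   = 106.3 km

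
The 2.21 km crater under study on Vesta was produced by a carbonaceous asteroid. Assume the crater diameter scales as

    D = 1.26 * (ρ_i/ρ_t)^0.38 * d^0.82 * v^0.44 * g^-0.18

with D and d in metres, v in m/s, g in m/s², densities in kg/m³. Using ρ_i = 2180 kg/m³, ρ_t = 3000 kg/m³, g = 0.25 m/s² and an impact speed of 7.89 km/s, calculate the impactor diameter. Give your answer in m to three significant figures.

d ≈ 62.7 m

Rearranging for d: d = [D / (1.26 · (2180/3000)^0.38 · 7890^0.44 · 0.25^-0.18)]^(1/0.82).
D = 2210 m.
(2180/3000)^0.38 = 0.8857
7890^0.44 = 51.85
0.25^-0.18 = 1.283
Denominator = 1.26 × 0.8857 × 51.85 × 1.283 = 74.24
D / 74.24 = 2210 / 74.24 = 29.77
d = 29.77^(1/0.82) = 29.77^1.2195 = 62.70 m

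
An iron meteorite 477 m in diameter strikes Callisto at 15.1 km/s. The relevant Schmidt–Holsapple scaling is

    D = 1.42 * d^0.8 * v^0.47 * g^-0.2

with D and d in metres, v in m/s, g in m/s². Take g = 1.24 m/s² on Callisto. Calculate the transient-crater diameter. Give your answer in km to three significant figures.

D ≈ 17.4 km

In SI units: v = 15100 m/s.
d^0.8 = 477^0.8 = 138.9
v^0.47 = 15100^0.47 = 92.07
g^-0.2 = 1.24^-0.2 = 0.9579
D = 1.42 × 138.9 × 92.07 × 0.9579 = 17395 m
   = 17.40 km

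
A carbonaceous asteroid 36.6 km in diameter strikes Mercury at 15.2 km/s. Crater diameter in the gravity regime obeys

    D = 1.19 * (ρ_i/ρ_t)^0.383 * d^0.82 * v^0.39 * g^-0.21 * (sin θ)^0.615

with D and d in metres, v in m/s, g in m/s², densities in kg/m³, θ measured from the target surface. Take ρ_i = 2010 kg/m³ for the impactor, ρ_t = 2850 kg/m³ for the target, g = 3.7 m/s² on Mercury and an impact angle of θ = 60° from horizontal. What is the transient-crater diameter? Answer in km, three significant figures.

D ≈ 171 km

In SI units: d = 36600 m, v = 15200 m/s.
(ρ_i/ρ_t)^0.383 = (2010/2850)^0.383 = 0.8748
d^0.82 = 36600^0.82 = 5521
v^0.39 = 15200^0.39 = 42.75
g^-0.21 = 3.7^-0.21 = 0.7598
(sin 60°)^0.615 = 0.8660^0.615 = 0.9153
D = 1.19 × 0.8748 × 5521 × 42.75 × 0.7598 × 0.9153 = 1.709 × 10^5 m
   = 170.9 km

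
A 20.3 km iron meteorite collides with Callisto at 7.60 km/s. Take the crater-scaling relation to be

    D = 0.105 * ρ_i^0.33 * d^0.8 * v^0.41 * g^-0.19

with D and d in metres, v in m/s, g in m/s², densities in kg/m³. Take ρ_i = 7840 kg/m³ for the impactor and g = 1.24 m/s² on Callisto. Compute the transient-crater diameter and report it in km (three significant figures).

D ≈ 212 km

In SI units: d = 20300 m, v = 7600 m/s.
ρ_i^0.33 = 7840^0.33 = 19.28
d^0.8 = 20300^0.8 = 2793
v^0.41 = 7600^0.41 = 39.01
g^-0.19 = 1.24^-0.19 = 0.9600
D = 0.105 × 19.28 × 2793 × 39.01 × 0.9600 = 2.117 × 10^5 m
   = 211.7 km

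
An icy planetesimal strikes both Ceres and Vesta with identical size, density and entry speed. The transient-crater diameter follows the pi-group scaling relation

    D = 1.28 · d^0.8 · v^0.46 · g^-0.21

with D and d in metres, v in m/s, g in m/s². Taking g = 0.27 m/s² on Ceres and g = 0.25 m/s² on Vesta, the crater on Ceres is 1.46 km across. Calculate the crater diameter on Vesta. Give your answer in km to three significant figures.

D ≈ 1.48 km

All impactor-dependent factors cancel in the ratio, leaving D_Vesta/D_Ceres = (g_Vesta/g_Ceres)^-0.21.
(0.25/0.27)^-0.21 = 0.9259^-0.21 = 1.016
D_Vesta = 1.016 × 1.46 km = 1.48 km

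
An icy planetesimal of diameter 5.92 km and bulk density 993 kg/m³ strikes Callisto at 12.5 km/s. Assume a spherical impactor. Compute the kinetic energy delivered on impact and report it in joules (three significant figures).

E ≈ 8.43 × 10^21 J

d = 5920 m; v = 12500 m/s.
Mass m = (π/6) ρ d³ = (π/6) × 993 × (5920)³ = 1.079 × 10^14 kg
E = ½ m v² = 0.5 × 1.079 × 10^14 × (12500)² = 8.430 × 10^21 J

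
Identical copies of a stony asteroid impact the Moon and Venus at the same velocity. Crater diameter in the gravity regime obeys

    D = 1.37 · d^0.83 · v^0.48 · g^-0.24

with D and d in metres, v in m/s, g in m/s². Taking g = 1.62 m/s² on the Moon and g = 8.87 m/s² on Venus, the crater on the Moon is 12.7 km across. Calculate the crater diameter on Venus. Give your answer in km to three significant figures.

D ≈ 8.44 km

All impactor-dependent factors cancel in the ratio, leaving D_Venus/D_Moon = (g_Venus/g_Moon)^-0.24.
(8.87/1.62)^-0.24 = 5.475^-0.24 = 0.6649
D_Venus = 0.6649 × 12.7 km = 8.44 km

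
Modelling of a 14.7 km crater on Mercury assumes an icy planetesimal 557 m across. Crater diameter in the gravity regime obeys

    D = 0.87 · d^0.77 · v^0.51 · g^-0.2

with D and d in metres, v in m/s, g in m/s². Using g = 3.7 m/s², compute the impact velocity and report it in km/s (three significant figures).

Rearranging for v: v = [D / (0.87 · 557^0.77 · 3.7^-0.2)]^(1/0.51).
D = 14700 m.
557^0.77 = 130.1
3.7^-0.2 = 0.7698
Denominator = 0.87 × 130.1 × 0.7698 = 87.13
D / 87.13 = 14700 / 87.13 = 168.7
v = 168.7^(1/0.51) = 168.7^1.9608 = 23277 m/s

v ≈ 23.3 km/s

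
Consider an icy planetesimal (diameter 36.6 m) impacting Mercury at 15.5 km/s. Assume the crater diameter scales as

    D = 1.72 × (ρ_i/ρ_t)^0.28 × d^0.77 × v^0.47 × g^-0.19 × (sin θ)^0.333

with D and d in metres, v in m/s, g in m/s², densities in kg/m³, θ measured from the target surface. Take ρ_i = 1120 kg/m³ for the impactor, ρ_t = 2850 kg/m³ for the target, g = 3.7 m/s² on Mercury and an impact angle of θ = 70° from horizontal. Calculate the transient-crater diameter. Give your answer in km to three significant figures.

In SI units: v = 15500 m/s.
(ρ_i/ρ_t)^0.28 = (1120/2850)^0.28 = 0.7699
d^0.77 = 36.6^0.77 = 15.99
v^0.47 = 15500^0.47 = 93.21
g^-0.19 = 3.7^-0.19 = 0.7799
(sin 70°)^0.333 = 0.9397^0.333 = 0.9795
D = 1.72 × 0.7699 × 15.99 × 93.21 × 0.7799 × 0.9795 = 1508 m
   = 1.508 km

D ≈ 1.51 km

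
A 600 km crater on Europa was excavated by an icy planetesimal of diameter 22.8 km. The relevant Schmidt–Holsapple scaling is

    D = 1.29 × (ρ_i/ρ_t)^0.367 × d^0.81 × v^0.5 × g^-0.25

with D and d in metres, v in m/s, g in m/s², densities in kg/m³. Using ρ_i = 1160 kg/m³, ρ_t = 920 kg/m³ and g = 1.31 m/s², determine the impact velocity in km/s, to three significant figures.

v ≈ 18.2 km/s

Rearranging for v: v = [D / (1.29 · (1160/920)^0.367 · 22800^0.81 · 1.31^-0.25)]^(1/0.5).
D = 600000 m.
(1160/920)^0.367 = 1.089
22800^0.81 = 3388
1.31^-0.25 = 0.9347
Denominator = 1.29 × 1.089 × 3388 × 0.9347 = 4449
D / 4449 = 600000 / 4449 = 134.9
v = 134.9^(1/0.5) = 134.9^2 = 18198 m/s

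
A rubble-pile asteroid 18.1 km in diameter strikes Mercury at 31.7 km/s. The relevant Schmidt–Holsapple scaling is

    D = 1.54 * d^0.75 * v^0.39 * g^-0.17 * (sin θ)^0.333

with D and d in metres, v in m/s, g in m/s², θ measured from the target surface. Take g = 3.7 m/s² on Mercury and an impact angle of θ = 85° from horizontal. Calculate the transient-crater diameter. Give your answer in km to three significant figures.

In SI units: d = 18100 m, v = 31700 m/s.
d^0.75 = 18100^0.75 = 1560
v^0.39 = 31700^0.39 = 56.94
g^-0.17 = 3.7^-0.17 = 0.8006
(sin 85°)^0.333 = 0.9962^0.333 = 0.9987
D = 1.54 × 1560 × 56.94 × 0.8006 × 0.9987 = 1.094 × 10^5 m
   = 109.4 km

D ≈ 109 km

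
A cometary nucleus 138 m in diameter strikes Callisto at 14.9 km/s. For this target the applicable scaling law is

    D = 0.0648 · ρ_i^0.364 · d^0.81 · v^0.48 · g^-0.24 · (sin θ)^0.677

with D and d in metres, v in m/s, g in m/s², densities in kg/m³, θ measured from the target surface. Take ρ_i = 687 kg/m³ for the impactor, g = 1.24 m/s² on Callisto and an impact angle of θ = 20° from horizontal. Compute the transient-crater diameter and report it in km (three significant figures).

D ≈ 1.75 km

In SI units: v = 14900 m/s.
ρ_i^0.364 = 687^0.364 = 10.78
d^0.81 = 138^0.81 = 54.11
v^0.48 = 14900^0.48 = 100.7
g^-0.24 = 1.24^-0.24 = 0.9497
(sin 20°)^0.677 = 0.3420^0.677 = 0.4837
D = 0.0648 × 10.78 × 54.11 × 100.7 × 0.9497 × 0.4837 = 1748 m
   = 1.748 km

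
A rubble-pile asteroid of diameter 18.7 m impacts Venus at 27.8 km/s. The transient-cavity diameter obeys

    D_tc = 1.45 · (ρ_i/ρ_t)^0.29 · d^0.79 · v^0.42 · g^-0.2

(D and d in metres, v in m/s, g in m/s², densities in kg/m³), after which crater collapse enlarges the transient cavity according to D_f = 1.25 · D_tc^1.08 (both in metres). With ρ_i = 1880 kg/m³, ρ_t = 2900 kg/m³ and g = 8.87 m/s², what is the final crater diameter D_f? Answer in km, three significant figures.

v = 27800 m/s.
(ρ_i/ρ_t)^0.29 = (1880/2900)^0.29 = 0.8819
d^0.79 = 18.7^0.79 = 10.11
v^0.42 = 27800^0.42 = 73.54
g^-0.2 = 8.87^-0.2 = 0.6463
D_tc = 1.45 × 0.8819 × 10.11 × 73.54 × 0.6463 = 614.5 m
D_f = 1.25 × (614.5)^1.08 = 1284 m
     = 1.284 km

D_f ≈ 1.28 km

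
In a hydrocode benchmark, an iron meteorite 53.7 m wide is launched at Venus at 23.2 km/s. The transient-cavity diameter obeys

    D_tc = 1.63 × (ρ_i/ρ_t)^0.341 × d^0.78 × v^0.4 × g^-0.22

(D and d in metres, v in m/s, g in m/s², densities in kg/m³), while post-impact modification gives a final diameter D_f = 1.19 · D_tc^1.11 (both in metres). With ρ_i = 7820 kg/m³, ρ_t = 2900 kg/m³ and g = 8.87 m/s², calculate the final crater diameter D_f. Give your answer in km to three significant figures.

D_f ≈ 4.77 km

v = 23200 m/s.
(ρ_i/ρ_t)^0.341 = (7820/2900)^0.341 = 1.403
d^0.78 = 53.7^0.78 = 22.36
v^0.4 = 23200^0.4 = 55.74
g^-0.22 = 8.87^-0.22 = 0.6187
D_tc = 1.63 × 1.403 × 22.36 × 55.74 × 0.6187 = 1763 m
D_f = 1.19 × (1763)^1.11 = 4774 m
     = 4.774 km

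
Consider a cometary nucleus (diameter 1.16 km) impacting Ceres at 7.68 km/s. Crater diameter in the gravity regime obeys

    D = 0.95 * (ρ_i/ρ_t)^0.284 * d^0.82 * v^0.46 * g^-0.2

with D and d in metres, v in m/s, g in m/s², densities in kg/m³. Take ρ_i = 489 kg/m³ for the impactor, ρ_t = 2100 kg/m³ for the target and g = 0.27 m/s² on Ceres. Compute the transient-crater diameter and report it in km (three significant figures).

In SI units: d = 1160 m, v = 7680 m/s.
(ρ_i/ρ_t)^0.284 = (489/2100)^0.284 = 0.6611
d^0.82 = 1160^0.82 = 325.7
v^0.46 = 7680^0.46 = 61.27
g^-0.2 = 0.27^-0.2 = 1.299
D = 0.95 × 0.6611 × 325.7 × 61.27 × 1.299 = 16280 m
   = 16.28 km

D ≈ 16.3 km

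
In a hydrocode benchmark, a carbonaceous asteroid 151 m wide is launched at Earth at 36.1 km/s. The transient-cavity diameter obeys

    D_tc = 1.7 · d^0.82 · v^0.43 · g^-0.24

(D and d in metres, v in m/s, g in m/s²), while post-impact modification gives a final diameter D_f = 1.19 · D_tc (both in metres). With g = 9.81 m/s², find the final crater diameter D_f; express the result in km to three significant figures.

v = 36100 m/s.
d^0.82 = 151^0.82 = 61.20
v^0.43 = 36100^0.43 = 91.14
g^-0.24 = 9.81^-0.24 = 0.5781
D_tc = 1.7 × 61.20 × 91.14 × 0.5781 = 5482 m
D_f = 1.19 × 5482 = 6524 m
     = 6.524 km

D_f ≈ 6.52 km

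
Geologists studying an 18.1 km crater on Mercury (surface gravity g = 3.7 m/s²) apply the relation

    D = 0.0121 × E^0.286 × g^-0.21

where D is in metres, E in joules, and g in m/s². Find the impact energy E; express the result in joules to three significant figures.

E ≈ 1.02 × 10^22 J

Rearranging: E = [D / (0.0121 · g^-0.21)]^(1/0.286).
D = 18100 m.
g^-0.21 = 3.7^-0.21 = 0.7598
D / (0.0121 × 0.7598) = 18100 / (9.194 × 10^-3) = 1.969 × 10^6
E = (1.969 × 10^6)^3.4965 = 1.018 × 10^22 J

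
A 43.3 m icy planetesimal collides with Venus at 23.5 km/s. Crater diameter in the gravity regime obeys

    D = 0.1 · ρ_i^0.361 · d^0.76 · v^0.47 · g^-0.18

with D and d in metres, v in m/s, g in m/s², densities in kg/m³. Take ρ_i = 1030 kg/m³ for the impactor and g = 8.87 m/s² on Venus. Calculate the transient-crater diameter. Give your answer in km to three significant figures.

D ≈ 1.64 km

In SI units: v = 23500 m/s.
ρ_i^0.361 = 1030^0.361 = 12.24
d^0.76 = 43.3^0.76 = 17.53
v^0.47 = 23500^0.47 = 113.3
g^-0.18 = 8.87^-0.18 = 0.6751
D = 0.1 × 12.24 × 17.53 × 113.3 × 0.6751 = 1641 m
   = 1.641 km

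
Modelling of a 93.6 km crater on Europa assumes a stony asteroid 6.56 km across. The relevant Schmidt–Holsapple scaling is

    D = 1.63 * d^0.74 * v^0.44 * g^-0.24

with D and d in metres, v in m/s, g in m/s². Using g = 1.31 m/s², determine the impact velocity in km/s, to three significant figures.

v ≈ 28.9 km/s

Rearranging for v: v = [D / (1.63 · 6560^0.74 · 1.31^-0.24)]^(1/0.44).
D = 93600 m.
6560^0.74 = 667.6
1.31^-0.24 = 0.9372
Denominator = 1.63 × 667.6 × 0.9372 = 1020
D / 1020 = 93600 / 1020 = 91.76
v = 91.76^(1/0.44) = 91.76^2.2727 = 28875 m/s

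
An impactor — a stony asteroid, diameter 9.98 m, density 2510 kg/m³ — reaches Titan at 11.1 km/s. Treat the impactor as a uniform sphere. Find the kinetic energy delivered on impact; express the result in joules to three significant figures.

v = 11100 m/s.
Mass m = (π/6) ρ d³ = (π/6) × 2510 × (9.98)³ = 1.306 × 10^6 kg
E = ½ m v² = 0.5 × 1.306 × 10^6 × (11100)² = 8.046 × 10^13 J

E ≈ 8.05 × 10^13 J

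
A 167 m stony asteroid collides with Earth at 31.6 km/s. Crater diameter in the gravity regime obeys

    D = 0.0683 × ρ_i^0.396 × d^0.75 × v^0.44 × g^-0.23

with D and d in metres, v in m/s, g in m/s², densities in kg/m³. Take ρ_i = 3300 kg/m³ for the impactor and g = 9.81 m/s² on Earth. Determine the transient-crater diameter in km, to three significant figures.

D ≈ 4.43 km

In SI units: v = 31600 m/s.
ρ_i^0.396 = 3300^0.396 = 24.74
d^0.75 = 167^0.75 = 46.46
v^0.44 = 31600^0.44 = 95.47
g^-0.23 = 9.81^-0.23 = 0.5914
D = 0.0683 × 24.74 × 46.46 × 95.47 × 0.5914 = 4432 m
   = 4.432 km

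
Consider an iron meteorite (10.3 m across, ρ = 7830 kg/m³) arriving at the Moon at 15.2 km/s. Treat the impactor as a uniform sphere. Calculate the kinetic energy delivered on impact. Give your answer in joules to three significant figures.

v = 15200 m/s.
Mass m = (π/6) ρ d³ = (π/6) × 7830 × (10.3)³ = 4.480 × 10^6 kg
E = ½ m v² = 0.5 × 4.480 × 10^6 × (15200)² = 5.175 × 10^14 J

E ≈ 5.18 × 10^14 J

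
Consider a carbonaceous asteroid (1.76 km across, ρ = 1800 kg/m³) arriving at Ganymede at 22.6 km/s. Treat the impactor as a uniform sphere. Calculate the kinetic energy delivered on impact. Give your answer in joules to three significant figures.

d = 1760 m; v = 22600 m/s.
Mass m = (π/6) ρ d³ = (π/6) × 1800 × (1760)³ = 5.138 × 10^12 kg
E = ½ m v² = 0.5 × 5.138 × 10^12 × (22600)² = 1.312 × 10^21 J

E ≈ 1.31 × 10^21 J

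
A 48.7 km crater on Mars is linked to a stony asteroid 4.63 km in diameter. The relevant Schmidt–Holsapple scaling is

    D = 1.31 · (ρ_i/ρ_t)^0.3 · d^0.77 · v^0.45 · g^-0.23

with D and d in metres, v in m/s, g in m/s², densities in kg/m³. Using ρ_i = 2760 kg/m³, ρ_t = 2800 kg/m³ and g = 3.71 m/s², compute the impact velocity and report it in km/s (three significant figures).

Rearranging for v: v = [D / (1.31 · (2760/2800)^0.3 · 4630^0.77 · 3.71^-0.23)]^(1/0.45).
D = 48700 m.
(2760/2800)^0.3 = 0.9957
4630^0.77 = 664.5
3.71^-0.23 = 0.7397
Denominator = 1.31 × 0.9957 × 664.5 × 0.7397 = 641.1
D / 641.1 = 48700 / 641.1 = 75.96
v = 75.96^(1/0.45) = 75.96^2.2222 = 15102 m/s

v ≈ 15.1 km/s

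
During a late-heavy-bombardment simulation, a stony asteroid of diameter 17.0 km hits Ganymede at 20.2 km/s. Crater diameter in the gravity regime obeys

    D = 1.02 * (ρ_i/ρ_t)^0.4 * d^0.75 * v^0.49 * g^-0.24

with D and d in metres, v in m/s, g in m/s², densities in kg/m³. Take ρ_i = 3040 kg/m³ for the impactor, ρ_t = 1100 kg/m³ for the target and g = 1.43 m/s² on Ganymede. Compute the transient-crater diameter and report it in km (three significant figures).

In SI units: d = 17000 m, v = 20200 m/s.
(ρ_i/ρ_t)^0.4 = (3040/1100)^0.4 = 1.502
d^0.75 = 17000^0.75 = 1489
v^0.49 = 20200^0.49 = 128.7
g^-0.24 = 1.43^-0.24 = 0.9177
D = 1.02 × 1.502 × 1489 × 128.7 × 0.9177 = 2.694 × 10^5 m
   = 269.4 km

D ≈ 269 km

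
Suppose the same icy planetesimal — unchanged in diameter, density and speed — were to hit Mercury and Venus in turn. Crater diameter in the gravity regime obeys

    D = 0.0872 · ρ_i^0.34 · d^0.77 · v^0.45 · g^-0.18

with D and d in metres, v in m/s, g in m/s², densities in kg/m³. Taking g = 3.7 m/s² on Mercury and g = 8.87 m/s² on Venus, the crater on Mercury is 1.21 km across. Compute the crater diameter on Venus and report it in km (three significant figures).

D ≈ 1.03 km

All impactor-dependent factors cancel in the ratio, leaving D_Venus/D_Mercury = (g_Venus/g_Mercury)^-0.18.
(8.87/3.7)^-0.18 = 2.397^-0.18 = 0.8544
D_Venus = 0.8544 × 1.21 km = 1.03 km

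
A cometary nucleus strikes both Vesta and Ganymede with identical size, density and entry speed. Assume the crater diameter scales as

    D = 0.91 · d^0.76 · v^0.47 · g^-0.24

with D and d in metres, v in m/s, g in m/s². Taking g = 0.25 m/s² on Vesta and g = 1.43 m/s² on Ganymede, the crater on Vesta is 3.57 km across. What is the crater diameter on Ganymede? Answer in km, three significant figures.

All impactor-dependent factors cancel in the ratio, leaving D_Ganymede/D_Vesta = (g_Ganymede/g_Vesta)^-0.24.
(1.43/0.25)^-0.24 = 5.720^-0.24 = 0.6580
D_Ganymede = 0.6580 × 3.57 km = 2.35 km

D ≈ 2.35 km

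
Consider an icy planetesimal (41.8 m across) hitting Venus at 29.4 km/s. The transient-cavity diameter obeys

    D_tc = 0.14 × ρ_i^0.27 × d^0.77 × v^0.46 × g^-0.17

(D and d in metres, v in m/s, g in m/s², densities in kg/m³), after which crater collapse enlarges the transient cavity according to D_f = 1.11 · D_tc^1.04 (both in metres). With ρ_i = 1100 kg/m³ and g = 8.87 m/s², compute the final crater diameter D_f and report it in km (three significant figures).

D_f ≈ 1.90 km

v = 29400 m/s.
ρ_i^0.27 = 1100^0.27 = 6.625
d^0.77 = 41.8^0.77 = 17.71
v^0.46 = 29400^0.46 = 113.6
g^-0.17 = 8.87^-0.17 = 0.6900
D_tc = 0.14 × 6.625 × 17.71 × 113.6 × 0.6900 = 1288 m
D_f = 1.11 × (1288)^1.04 = 1904 m
     = 1.904 km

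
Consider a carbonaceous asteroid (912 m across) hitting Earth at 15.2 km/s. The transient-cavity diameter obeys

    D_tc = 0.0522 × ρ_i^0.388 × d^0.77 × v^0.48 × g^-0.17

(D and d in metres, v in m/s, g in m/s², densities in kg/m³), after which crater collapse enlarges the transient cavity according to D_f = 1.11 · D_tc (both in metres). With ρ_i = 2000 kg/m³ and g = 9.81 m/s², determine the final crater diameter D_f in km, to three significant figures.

D_f ≈ 14.5 km

v = 15200 m/s.
ρ_i^0.388 = 2000^0.388 = 19.09
d^0.77 = 912^0.77 = 190.2
v^0.48 = 15200^0.48 = 101.7
g^-0.17 = 9.81^-0.17 = 0.6783
D_tc = 0.0522 × 19.09 × 190.2 × 101.7 × 0.6783 = 13070 m
D_f = 1.11 × 13070 = 14508 m
     = 14.51 km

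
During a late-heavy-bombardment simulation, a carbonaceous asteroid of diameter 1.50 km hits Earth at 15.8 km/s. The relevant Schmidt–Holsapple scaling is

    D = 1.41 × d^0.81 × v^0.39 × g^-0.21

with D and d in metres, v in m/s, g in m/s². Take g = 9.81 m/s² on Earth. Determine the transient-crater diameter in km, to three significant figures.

D ≈ 14.2 km

In SI units: d = 1500 m, v = 15800 m/s.
d^0.81 = 1500^0.81 = 373.8
v^0.39 = 15800^0.39 = 43.40
g^-0.21 = 9.81^-0.21 = 0.6191
D = 1.41 × 373.8 × 43.40 × 0.6191 = 14161 m
   = 14.16 km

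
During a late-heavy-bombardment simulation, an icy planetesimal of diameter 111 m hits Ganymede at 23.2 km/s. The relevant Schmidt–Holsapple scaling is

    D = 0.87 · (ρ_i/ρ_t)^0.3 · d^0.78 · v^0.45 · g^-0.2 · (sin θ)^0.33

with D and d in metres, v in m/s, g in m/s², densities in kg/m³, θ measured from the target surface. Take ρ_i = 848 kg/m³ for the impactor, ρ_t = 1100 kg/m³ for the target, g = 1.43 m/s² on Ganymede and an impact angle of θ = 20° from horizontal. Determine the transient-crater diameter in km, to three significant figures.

In SI units: v = 23200 m/s.
(ρ_i/ρ_t)^0.3 = (848/1100)^0.3 = 0.9249
d^0.78 = 111^0.78 = 39.39
v^0.45 = 23200^0.45 = 92.14
g^-0.2 = 1.43^-0.2 = 0.9310
(sin 20°)^0.33 = 0.3420^0.33 = 0.7018
D = 0.87 × 0.9249 × 39.39 × 92.14 × 0.9310 × 0.7018 = 1908 m
   = 1.908 km

D ≈ 1.91 km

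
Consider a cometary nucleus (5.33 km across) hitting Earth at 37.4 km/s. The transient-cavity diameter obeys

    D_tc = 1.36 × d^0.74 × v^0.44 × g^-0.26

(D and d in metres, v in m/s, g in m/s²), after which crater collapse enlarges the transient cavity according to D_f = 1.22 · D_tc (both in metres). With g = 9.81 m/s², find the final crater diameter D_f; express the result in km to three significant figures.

In SI: d = 5330 m, v = 37400 m/s.
d^0.74 = 5330^0.74 = 572.5
v^0.44 = 37400^0.44 = 102.8
g^-0.26 = 9.81^-0.26 = 0.5523
D_tc = 1.36 × 572.5 × 102.8 × 0.5523 = 44210 m
D_f = 1.22 × 44210 = 53936 m
     = 53.94 km

D_f ≈ 53.9 km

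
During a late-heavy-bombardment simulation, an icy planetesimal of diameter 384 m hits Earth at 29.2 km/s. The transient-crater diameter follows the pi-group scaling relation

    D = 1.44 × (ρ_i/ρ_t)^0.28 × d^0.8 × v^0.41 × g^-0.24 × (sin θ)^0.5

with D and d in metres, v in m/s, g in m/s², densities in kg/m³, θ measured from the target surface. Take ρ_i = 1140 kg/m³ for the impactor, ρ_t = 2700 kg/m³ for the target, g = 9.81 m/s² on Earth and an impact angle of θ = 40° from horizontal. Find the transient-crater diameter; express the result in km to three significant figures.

D ≈ 4.15 km

In SI units: v = 29200 m/s.
(ρ_i/ρ_t)^0.28 = (1140/2700)^0.28 = 0.7855
d^0.8 = 384^0.8 = 116.8
v^0.41 = 29200^0.41 = 67.73
g^-0.24 = 9.81^-0.24 = 0.5781
(sin 40°)^0.5 = 0.6428^0.5 = 0.8017
D = 1.44 × 0.7855 × 116.8 × 67.73 × 0.5781 × 0.8017 = 4147 m
   = 4.147 km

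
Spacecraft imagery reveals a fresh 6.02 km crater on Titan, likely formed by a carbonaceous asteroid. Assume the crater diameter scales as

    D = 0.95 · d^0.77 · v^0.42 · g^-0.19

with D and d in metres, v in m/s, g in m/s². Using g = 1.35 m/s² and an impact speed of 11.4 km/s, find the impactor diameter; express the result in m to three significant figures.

Rearranging for d: d = [D / (0.95 · 11400^0.42 · 1.35^-0.19)]^(1/0.77).
D = 6020 m.
11400^0.42 = 50.57
1.35^-0.19 = 0.9446
Denominator = 0.95 × 50.57 × 0.9446 = 45.38
D / 45.38 = 6020 / 45.38 = 132.7
d = 132.7^(1/0.77) = 132.7^1.2987 = 571.4 m

d ≈ 571 m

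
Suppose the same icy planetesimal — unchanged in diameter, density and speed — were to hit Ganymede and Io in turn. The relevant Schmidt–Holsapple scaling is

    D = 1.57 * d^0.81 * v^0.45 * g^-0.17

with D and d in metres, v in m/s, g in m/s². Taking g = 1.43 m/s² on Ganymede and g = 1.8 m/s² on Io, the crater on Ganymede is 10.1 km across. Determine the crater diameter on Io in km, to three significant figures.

All impactor-dependent factors cancel in the ratio, leaving D_Io/D_Ganymede = (g_Io/g_Ganymede)^-0.17.
(1.8/1.43)^-0.17 = 1.259^-0.17 = 0.9616
D_Io = 0.9616 × 10.1 km = 9.71 km

D ≈ 9.71 km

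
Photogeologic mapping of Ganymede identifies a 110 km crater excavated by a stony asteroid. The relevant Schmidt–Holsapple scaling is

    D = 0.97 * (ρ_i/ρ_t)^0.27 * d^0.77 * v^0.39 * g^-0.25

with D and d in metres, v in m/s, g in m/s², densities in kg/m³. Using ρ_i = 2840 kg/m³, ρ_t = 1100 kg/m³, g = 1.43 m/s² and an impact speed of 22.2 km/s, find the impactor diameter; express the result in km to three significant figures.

d ≈ 18.6 km

Rearranging for d: d = [D / (0.97 · (2840/1100)^0.27 · 22200^0.39 · 1.43^-0.25)]^(1/0.77).
D = 110000 m.
(2840/1100)^0.27 = 1.292
22200^0.39 = 49.55
1.43^-0.25 = 0.9145
Denominator = 0.97 × 1.292 × 49.55 × 0.9145 = 56.79
D / 56.79 = 110000 / 56.79 = 1937
d = 1937^(1/0.77) = 1937^1.2987 = 18578 m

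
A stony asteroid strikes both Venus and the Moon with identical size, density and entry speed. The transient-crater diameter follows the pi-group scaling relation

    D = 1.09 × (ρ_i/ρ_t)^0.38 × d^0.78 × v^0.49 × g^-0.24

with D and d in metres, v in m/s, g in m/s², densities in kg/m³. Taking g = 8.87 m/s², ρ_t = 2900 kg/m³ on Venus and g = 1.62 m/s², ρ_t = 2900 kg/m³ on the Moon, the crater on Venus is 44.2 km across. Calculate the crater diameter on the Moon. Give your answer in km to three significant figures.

D ≈ 66.5 km

The impactor-only factors (d, v, ρ_i) cancel in the ratio, leaving D_Moon/D_Venus = (g_Moon/g_Venus)^-0.24 · (ρ_t,Venus/ρ_t,Moon)^0.38.
(1.62/8.87)^-0.24 = 0.1826^-0.24 = 1.504
(2900/2900)^0.38 = 1.000^0.38 = 1.000
Ratio = 1.504 × 1.000 = 1.504
D_Moon = 1.504 × 44.2 km = 66.5 km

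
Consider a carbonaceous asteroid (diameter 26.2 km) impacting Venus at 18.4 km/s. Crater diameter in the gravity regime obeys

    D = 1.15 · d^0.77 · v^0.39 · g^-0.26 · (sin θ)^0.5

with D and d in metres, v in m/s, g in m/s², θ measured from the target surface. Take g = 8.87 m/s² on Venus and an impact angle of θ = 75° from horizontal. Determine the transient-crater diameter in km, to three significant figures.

In SI units: d = 26200 m, v = 18400 m/s.
d^0.77 = 26200^0.77 = 2524
v^0.39 = 18400^0.39 = 46.06
g^-0.26 = 8.87^-0.26 = 0.5669
(sin 75°)^0.5 = 0.9659^0.5 = 0.9828
D = 1.15 × 2524 × 46.06 × 0.5669 × 0.9828 = 74487 m
   = 74.49 km

D ≈ 74.5 km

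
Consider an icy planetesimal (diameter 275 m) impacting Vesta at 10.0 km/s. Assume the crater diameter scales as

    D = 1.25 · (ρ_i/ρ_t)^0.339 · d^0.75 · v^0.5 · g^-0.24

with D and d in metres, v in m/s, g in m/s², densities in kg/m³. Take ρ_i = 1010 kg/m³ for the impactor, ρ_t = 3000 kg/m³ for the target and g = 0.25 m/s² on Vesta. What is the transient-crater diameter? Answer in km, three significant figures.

In SI units: v = 10000 m/s.
(ρ_i/ρ_t)^0.339 = (1010/3000)^0.339 = 0.6914
d^0.75 = 275^0.75 = 67.53
v^0.5 = 10000^0.5 = 100.0
g^-0.24 = 0.25^-0.24 = 1.395
D = 1.25 × 0.6914 × 67.53 × 100.0 × 1.395 = 8142 m
   = 8.142 km

D ≈ 8.14 km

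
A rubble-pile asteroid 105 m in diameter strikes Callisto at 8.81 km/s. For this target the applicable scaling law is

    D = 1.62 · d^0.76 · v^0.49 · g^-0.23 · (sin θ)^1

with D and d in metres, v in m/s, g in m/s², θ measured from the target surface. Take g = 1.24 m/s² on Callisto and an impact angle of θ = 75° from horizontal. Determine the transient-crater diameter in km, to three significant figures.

D ≈ 4.39 km

In SI units: v = 8810 m/s.
d^0.76 = 105^0.76 = 34.36
v^0.49 = 8810^0.49 = 85.71
g^-0.23 = 1.24^-0.23 = 0.9517
(sin 75°)^1 = 0.9659^1 = 0.9659
D = 1.62 × 34.36 × 85.71 × 0.9517 × 0.9659 = 4386 m
   = 4.386 km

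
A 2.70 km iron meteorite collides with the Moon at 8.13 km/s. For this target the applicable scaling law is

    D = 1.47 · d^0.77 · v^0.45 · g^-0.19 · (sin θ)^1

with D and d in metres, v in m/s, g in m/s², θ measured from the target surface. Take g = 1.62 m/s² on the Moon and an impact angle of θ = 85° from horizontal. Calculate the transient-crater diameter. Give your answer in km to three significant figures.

D ≈ 33.7 km

In SI units: d = 2700 m, v = 8130 m/s.
d^0.77 = 2700^0.77 = 438.7
v^0.45 = 8130^0.45 = 57.48
g^-0.19 = 1.62^-0.19 = 0.9124
(sin 85°)^1 = 0.9962^1 = 0.9962
D = 1.47 × 438.7 × 57.48 × 0.9124 × 0.9962 = 33693 m
   = 33.69 km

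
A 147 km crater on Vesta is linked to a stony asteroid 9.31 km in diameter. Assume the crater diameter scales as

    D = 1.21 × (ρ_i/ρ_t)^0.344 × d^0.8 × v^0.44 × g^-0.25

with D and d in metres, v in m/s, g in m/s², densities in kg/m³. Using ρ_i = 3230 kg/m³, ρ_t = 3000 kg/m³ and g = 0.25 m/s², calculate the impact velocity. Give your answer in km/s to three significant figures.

v ≈ 9.38 km/s

Rearranging for v: v = [D / (1.21 · (3230/3000)^0.344 · 9310^0.8 · 0.25^-0.25)]^(1/0.44).
D = 147000 m.
(3230/3000)^0.344 = 1.026
9310^0.8 = 1497
0.25^-0.25 = 1.414
Denominator = 1.21 × 1.026 × 1497 × 1.414 = 2628
D / 2628 = 147000 / 2628 = 55.94
v = 55.94^(1/0.44) = 55.94^2.2727 = 9377 m/s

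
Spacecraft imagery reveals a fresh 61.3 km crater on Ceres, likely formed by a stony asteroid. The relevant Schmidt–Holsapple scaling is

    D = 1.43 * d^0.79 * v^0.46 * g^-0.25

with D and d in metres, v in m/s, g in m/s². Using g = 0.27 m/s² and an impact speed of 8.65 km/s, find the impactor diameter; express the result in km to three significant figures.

Rearranging for d: d = [D / (1.43 · 8650^0.46 · 0.27^-0.25)]^(1/0.79).
D = 61300 m.
8650^0.46 = 64.72
0.27^-0.25 = 1.387
Denominator = 1.43 × 64.72 × 1.387 = 128.4
D / 128.4 = 61300 / 128.4 = 477.4
d = 477.4^(1/0.79) = 477.4^1.2658 = 2460 m

d ≈ 2.46 km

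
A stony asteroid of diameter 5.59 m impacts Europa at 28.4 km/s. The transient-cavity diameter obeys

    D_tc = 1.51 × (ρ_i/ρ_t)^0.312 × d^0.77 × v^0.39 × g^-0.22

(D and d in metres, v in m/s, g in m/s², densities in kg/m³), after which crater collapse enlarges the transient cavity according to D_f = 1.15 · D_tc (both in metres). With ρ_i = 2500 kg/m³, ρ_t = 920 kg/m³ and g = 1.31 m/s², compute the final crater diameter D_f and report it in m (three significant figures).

v = 28400 m/s.
(ρ_i/ρ_t)^0.312 = (2500/920)^0.312 = 1.366
d^0.77 = 5.59^0.77 = 3.763
v^0.39 = 28400^0.39 = 54.55
g^-0.22 = 1.31^-0.22 = 0.9423
D_tc = 1.51 × 1.366 × 3.763 × 54.55 × 0.9423 = 399.0 m
D_f = 1.15 × 399.0 = 458.8 m

D_f ≈ 459 m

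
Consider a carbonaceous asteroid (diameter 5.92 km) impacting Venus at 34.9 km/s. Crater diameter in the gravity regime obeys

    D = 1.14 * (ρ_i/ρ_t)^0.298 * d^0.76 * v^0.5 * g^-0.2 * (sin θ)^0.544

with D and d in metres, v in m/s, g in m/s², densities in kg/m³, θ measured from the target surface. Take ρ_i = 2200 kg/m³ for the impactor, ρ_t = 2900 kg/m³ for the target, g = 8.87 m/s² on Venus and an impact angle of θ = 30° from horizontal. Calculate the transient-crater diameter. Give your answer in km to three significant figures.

In SI units: d = 5920 m, v = 34900 m/s.
(ρ_i/ρ_t)^0.298 = (2200/2900)^0.298 = 0.9210
d^0.76 = 5920^0.76 = 736.1
v^0.5 = 34900^0.5 = 186.8
g^-0.2 = 8.87^-0.2 = 0.6463
(sin 30°)^0.544 = 0.5000^0.544 = 0.6859
D = 1.14 × 0.9210 × 736.1 × 186.8 × 0.6463 × 0.6859 = 63999 m
   = 64.00 km

D ≈ 64.0 km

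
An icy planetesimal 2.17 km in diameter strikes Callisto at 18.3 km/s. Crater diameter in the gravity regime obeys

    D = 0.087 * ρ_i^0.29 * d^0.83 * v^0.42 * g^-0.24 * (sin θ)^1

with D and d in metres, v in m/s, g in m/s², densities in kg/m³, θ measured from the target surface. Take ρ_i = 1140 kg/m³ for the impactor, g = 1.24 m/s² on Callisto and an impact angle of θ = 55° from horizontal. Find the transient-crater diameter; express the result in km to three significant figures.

In SI units: d = 2170 m, v = 18300 m/s.
ρ_i^0.29 = 1140^0.29 = 7.700
d^0.83 = 2170^0.83 = 587.8
v^0.42 = 18300^0.42 = 61.69
g^-0.24 = 1.24^-0.24 = 0.9497
(sin 55°)^1 = 0.8192^1 = 0.8192
D = 0.087 × 7.700 × 587.8 × 61.69 × 0.9497 × 0.8192 = 18899 m
   = 18.90 km

D ≈ 18.9 km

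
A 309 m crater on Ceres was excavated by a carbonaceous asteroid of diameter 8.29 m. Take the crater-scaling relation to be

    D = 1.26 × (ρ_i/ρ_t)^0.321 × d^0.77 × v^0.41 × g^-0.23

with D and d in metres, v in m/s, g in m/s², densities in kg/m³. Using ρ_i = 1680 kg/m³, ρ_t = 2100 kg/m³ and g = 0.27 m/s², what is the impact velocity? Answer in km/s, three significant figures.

v ≈ 7.25 km/s

Rearranging for v: v = [D / (1.26 · (1680/2100)^0.321 · 8.29^0.77 · 0.27^-0.23)]^(1/0.41).
(1680/2100)^0.321 = 0.9309
8.29^0.77 = 5.097
0.27^-0.23 = 1.351
Denominator = 1.26 × 0.9309 × 5.097 × 1.351 = 8.077
D / 8.077 = 309 / 8.077 = 38.26
v = 38.26^(1/0.41) = 38.26^2.439 = 7250 m/s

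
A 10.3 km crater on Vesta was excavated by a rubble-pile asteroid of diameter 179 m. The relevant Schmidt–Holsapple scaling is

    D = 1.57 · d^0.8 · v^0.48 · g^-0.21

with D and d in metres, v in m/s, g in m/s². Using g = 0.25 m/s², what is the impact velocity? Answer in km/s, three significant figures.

Rearranging for v: v = [D / (1.57 · 179^0.8 · 0.25^-0.21)]^(1/0.48).
D = 10300 m.
179^0.8 = 63.43
0.25^-0.21 = 1.338
Denominator = 1.57 × 63.43 × 1.338 = 133.2
D / 133.2 = 10300 / 133.2 = 77.33
v = 77.33^(1/0.48) = 77.33^2.0833 = 8590 m/s

v ≈ 8.59 km/s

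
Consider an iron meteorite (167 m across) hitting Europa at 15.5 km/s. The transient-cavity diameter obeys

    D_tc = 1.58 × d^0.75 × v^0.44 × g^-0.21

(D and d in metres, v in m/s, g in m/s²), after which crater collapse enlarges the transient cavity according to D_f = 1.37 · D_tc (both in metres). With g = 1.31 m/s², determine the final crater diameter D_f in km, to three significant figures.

v = 15500 m/s.
d^0.75 = 167^0.75 = 46.46
v^0.44 = 15500^0.44 = 69.78
g^-0.21 = 1.31^-0.21 = 0.9449
D_tc = 1.58 × 46.46 × 69.78 × 0.9449 = 4840 m
D_f = 1.37 × 4840 = 6631 m
     = 6.631 km

D_f ≈ 6.63 km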